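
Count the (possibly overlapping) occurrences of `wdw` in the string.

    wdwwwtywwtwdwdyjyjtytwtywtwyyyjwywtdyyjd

Sliding a length-3 window over the 40 characters (38 positions):
  position 1–3: wdw
  position 11–13: wdw

2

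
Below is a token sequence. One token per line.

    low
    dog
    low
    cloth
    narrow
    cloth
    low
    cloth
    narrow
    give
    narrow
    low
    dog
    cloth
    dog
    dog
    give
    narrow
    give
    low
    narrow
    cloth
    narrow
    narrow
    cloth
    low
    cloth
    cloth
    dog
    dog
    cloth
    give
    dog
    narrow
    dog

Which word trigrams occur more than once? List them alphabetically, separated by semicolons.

Trigram counts meeting the condition (more than once):
  cloth dog dog: 2
  cloth low cloth: 2
  low cloth narrow: 2
  narrow cloth low: 2

cloth dog dog; cloth low cloth; low cloth narrow; narrow cloth low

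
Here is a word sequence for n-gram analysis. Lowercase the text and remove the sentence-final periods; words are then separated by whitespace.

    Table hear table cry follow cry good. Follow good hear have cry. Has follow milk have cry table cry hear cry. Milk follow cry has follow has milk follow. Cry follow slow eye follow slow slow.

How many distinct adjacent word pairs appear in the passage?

36 tokens → 35 bigram windows in total.
Repeated bigrams (each contributes count−1 duplicates):
  follow cry: 3
  cry follow: 2
  cry has: 2
  follow slow: 2
  has follow: 2
  have cry: 2
  milk follow: 2
  table cry: 2
9 duplicate windows → 35 − 9 = 26 distinct.

26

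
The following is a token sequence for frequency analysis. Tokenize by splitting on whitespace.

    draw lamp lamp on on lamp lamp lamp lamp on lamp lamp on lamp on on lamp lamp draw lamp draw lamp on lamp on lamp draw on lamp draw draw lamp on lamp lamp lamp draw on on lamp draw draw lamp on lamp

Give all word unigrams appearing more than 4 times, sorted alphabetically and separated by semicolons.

draw; lamp; on

Unigram counts meeting the condition (more than 4 times):
  draw: 9
  lamp: 23
  on: 13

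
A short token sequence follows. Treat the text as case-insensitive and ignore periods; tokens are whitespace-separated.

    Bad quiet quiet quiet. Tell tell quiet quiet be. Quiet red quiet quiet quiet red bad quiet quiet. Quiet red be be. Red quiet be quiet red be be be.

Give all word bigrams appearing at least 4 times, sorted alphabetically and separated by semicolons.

Bigram counts meeting the condition (at least 4 times):
  quiet quiet: 7
  quiet red: 4

quiet quiet; quiet red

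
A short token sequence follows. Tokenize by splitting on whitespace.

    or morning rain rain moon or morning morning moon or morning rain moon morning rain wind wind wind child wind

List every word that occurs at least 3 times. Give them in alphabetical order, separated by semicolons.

moon; morning; or; rain; wind

Unigram counts meeting the condition (at least 3 times):
  moon: 3
  morning: 5
  or: 3
  rain: 4
  wind: 4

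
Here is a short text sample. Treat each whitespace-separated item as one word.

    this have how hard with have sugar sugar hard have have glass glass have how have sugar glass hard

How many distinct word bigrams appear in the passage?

16

19 tokens → 18 bigram windows in total.
Repeated bigrams (each contributes count−1 duplicates):
  have how: 2
  have sugar: 2
2 duplicate windows → 18 − 2 = 16 distinct.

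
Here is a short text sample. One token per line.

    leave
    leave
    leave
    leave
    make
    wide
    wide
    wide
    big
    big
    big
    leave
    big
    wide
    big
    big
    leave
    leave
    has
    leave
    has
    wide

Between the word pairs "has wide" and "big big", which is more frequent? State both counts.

"has wide": 1 occurrence
"big big": 3 occurrences

"big big" (3 vs 1)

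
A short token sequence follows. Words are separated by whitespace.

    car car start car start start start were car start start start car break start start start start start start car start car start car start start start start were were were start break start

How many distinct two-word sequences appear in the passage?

11

35 tokens → 34 bigram windows in total.
Repeated bigrams (each contributes count−1 duplicates):
  start start: 12
  car start: 6
  start car: 5
  break start: 2
  start were: 2
  were were: 2
23 duplicate windows → 34 − 23 = 11 distinct.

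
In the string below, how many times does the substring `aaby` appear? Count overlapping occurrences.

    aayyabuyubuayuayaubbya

Sliding a length-4 window over the 22 characters (19 positions):
  (no match at any position)

0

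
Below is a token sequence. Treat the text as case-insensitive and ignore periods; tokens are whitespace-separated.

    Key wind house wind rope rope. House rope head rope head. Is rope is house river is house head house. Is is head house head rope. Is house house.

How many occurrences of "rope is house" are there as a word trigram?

2

Scanning the 27 overlapping trigram windows for "rope is house":
  position 13–15: rope is house
  position 26–28: rope is house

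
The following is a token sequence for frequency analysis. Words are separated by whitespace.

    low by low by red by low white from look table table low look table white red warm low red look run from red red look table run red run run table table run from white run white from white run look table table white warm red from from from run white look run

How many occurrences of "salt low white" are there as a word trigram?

Scanning the 52 overlapping trigram windows for "salt low white":
  (none found)

0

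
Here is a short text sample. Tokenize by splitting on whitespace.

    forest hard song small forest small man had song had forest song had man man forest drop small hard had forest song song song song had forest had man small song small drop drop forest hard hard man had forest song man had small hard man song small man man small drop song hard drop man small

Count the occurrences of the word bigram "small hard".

Scanning the 56 overlapping bigram windows for "small hard":
  position 18–19: small hard
  position 44–45: small hard

2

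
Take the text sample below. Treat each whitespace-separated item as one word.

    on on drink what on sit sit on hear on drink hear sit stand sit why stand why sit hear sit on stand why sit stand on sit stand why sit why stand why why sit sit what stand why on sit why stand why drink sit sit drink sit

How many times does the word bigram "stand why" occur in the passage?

Scanning the 49 overlapping bigram windows for "stand why":
  position 17–18: stand why
  position 23–24: stand why
  position 29–30: stand why
  position 33–34: stand why
  position 39–40: stand why
  position 44–45: stand why

6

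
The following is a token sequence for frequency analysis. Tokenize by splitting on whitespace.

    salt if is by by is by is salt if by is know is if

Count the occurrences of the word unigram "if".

Scanning the 15 tokens for "if":
  position 2: if
  position 10: if
  position 15: if

3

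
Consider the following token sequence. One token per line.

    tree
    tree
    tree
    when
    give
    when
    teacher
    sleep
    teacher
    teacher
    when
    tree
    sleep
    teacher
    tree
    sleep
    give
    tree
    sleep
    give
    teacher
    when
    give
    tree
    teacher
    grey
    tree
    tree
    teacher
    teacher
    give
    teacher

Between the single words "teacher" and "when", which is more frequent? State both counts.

"teacher": 9 occurrences
"when": 4 occurrences

"teacher" (9 vs 4)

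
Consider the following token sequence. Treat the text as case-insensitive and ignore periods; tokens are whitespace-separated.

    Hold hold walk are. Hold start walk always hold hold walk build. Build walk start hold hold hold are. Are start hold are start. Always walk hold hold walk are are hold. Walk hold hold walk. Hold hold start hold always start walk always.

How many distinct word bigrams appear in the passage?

21

44 tokens → 43 bigram windows in total.
Repeated bigrams (each contributes count−1 duplicates):
  hold hold: 7
  hold walk: 5
  start hold: 3
  walk hold: 3
  are are: 2
  are hold: 2
  are start: 2
  hold are: 2
  … (4 more repeated)
22 duplicate windows → 43 − 22 = 21 distinct.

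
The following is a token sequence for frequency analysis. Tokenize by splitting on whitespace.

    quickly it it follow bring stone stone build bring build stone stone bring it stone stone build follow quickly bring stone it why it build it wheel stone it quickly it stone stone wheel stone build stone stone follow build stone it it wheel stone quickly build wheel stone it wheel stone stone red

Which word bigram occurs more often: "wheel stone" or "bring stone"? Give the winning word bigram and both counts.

"wheel stone" (5 vs 2)

"wheel stone": 5 occurrences
"bring stone": 2 occurrences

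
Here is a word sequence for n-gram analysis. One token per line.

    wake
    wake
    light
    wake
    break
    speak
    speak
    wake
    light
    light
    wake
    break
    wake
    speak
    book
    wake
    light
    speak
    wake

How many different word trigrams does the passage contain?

16

19 tokens → 17 trigram windows in total.
Repeated trigrams (each contributes count−1 duplicates):
  light wake break: 2
1 duplicate windows → 17 − 1 = 16 distinct.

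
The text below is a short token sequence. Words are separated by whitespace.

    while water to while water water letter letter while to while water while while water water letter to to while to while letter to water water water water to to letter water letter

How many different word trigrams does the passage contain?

33 tokens → 31 trigram windows in total.
Repeated trigrams (each contributes count−1 duplicates):
  to while water: 2
  water water letter: 2
  water water water: 2
  while to while: 2
  while water water: 2
5 duplicate windows → 31 − 5 = 26 distinct.

26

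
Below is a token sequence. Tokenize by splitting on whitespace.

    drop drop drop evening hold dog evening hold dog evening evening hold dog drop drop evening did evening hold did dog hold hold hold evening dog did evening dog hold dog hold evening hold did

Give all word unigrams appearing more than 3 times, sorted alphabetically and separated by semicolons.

did; dog; drop; evening; hold

Unigram counts meeting the condition (more than 3 times):
  did: 4
  dog: 7
  drop: 5
  evening: 9
  hold: 10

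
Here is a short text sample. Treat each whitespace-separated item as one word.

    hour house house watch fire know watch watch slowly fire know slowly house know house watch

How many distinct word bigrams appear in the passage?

16 tokens → 15 bigram windows in total.
Repeated bigrams (each contributes count−1 duplicates):
  fire know: 2
  house watch: 2
2 duplicate windows → 15 − 2 = 13 distinct.

13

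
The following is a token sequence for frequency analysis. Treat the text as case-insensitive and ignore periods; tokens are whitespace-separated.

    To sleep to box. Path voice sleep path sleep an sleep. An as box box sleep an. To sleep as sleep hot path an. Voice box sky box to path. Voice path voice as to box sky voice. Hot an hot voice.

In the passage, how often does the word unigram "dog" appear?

0

Scanning the 42 tokens for "dog":
  (none found)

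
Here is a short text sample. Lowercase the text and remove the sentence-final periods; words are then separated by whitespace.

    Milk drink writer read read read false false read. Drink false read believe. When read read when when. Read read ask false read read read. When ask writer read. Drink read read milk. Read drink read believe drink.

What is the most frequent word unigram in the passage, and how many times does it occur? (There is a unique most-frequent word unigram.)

Unigram frequencies (highest first):
  read: 17
  drink: 5
  false: 4
  when: 4
  milk: 2
  writer: 2
  … (2 more, each ≤ 2)

"read", 17 times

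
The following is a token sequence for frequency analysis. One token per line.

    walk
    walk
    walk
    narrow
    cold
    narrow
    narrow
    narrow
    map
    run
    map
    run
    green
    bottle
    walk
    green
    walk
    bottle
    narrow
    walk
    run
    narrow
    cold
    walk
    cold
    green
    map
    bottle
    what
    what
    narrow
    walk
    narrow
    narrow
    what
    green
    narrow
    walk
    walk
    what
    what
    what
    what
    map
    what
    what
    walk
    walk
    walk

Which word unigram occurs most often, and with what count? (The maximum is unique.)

"walk", 13 times

Unigram frequencies (highest first):
  walk: 13
  narrow: 10
  what: 9
  map: 4
  green: 4
  cold: 3
  … (2 more, each ≤ 3)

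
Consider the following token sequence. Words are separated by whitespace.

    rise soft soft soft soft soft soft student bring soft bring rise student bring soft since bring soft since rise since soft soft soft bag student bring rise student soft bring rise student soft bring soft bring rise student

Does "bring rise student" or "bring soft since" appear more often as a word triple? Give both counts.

"bring rise student": 4 occurrences
"bring soft since": 2 occurrences

"bring rise student" (4 vs 2)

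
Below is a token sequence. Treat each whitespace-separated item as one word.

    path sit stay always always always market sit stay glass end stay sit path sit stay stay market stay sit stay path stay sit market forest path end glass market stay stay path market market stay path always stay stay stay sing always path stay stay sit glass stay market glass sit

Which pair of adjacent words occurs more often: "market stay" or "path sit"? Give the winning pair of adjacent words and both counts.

"market stay": 3 occurrences
"path sit": 2 occurrences

"market stay" (3 vs 2)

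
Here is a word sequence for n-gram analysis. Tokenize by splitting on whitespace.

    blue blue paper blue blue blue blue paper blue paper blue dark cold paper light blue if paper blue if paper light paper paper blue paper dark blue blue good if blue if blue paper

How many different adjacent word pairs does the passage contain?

35 tokens → 34 bigram windows in total.
Repeated bigrams (each contributes count−1 duplicates):
  blue blue: 5
  blue paper: 5
  paper blue: 5
  blue if: 3
  if blue: 2
  if paper: 2
  paper light: 2
17 duplicate windows → 34 − 17 = 17 distinct.

17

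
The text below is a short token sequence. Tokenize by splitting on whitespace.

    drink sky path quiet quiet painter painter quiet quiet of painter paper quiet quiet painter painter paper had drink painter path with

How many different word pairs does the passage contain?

16

22 tokens → 21 bigram windows in total.
Repeated bigrams (each contributes count−1 duplicates):
  quiet quiet: 3
  painter painter: 2
  painter paper: 2
  quiet painter: 2
5 duplicate windows → 21 − 5 = 16 distinct.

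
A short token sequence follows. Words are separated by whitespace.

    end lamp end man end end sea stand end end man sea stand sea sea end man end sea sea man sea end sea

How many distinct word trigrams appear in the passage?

21

24 tokens → 22 trigram windows in total.
Repeated trigrams (each contributes count−1 duplicates):
  end man end: 2
1 duplicate windows → 22 − 1 = 21 distinct.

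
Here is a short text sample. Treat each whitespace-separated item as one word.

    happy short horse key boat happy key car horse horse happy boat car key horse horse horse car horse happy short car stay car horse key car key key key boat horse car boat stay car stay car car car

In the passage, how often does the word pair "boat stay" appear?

Scanning the 39 overlapping bigram windows for "boat stay":
  position 34–35: boat stay

1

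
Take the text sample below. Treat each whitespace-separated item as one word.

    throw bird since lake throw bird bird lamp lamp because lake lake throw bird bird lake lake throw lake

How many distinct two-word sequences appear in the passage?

12

19 tokens → 18 bigram windows in total.
Repeated bigrams (each contributes count−1 duplicates):
  lake throw: 3
  throw bird: 3
  bird bird: 2
  lake lake: 2
6 duplicate windows → 18 − 6 = 12 distinct.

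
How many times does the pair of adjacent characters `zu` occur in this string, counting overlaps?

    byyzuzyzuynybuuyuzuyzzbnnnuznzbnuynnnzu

Sliding a length-2 window over the 39 characters (38 positions):
  position 4–5: zu
  position 8–9: zu
  position 18–19: zu
  position 38–39: zu

4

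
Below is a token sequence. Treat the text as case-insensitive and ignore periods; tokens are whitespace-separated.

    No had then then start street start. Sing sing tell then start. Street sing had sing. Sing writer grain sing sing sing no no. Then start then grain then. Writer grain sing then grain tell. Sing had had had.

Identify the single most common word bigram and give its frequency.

"sing sing", 4 times

Bigram frequencies (highest first):
  sing sing: 4
  then start: 3
  start street: 2
  sing had: 2
  writer grain: 2
  grain sing: 2
  … (21 more, each ≤ 2)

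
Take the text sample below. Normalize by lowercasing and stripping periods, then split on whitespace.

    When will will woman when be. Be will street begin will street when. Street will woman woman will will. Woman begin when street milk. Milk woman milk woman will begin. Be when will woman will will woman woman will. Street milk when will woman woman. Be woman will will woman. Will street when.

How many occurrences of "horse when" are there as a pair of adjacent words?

0

Scanning the 52 overlapping bigram windows for "horse when":
  (none found)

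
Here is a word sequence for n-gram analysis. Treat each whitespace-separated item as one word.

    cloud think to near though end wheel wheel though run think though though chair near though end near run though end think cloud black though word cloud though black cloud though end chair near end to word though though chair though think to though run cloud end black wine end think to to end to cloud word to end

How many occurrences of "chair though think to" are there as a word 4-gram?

1

Scanning the 56 overlapping 4-gram windows for "chair though think to":
  position 40–43: chair though think to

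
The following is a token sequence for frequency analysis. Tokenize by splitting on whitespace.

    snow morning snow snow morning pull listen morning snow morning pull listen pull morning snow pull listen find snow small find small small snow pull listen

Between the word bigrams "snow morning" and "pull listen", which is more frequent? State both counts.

"snow morning": 3 occurrences
"pull listen": 4 occurrences

"pull listen" (4 vs 3)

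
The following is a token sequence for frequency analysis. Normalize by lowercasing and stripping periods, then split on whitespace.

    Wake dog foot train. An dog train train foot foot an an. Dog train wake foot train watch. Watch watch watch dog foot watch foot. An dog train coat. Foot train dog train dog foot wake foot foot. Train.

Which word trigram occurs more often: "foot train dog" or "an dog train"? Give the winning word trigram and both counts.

"foot train dog": 1 occurrence
"an dog train": 3 occurrences

"an dog train" (3 vs 1)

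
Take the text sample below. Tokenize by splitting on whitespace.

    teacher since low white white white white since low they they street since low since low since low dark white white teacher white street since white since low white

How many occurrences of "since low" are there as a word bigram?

6

Scanning the 28 overlapping bigram windows for "since low":
  position 2–3: since low
  position 8–9: since low
  position 13–14: since low
  position 15–16: since low
  position 17–18: since low
  position 27–28: since low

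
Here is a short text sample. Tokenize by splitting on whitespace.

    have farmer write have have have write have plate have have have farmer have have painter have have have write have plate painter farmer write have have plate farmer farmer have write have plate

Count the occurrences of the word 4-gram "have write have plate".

Scanning the 31 overlapping 4-gram windows for "have write have plate":
  position 6–9: have write have plate
  position 19–22: have write have plate
  position 31–34: have write have plate

3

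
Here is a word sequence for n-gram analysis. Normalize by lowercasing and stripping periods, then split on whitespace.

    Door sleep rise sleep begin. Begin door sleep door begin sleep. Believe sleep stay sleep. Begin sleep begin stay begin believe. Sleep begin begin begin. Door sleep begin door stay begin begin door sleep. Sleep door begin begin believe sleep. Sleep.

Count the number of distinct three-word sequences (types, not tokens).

32

41 tokens → 39 trigram windows in total.
Repeated trigrams (each contributes count−1 duplicates):
  begin begin door: 3
  begin door sleep: 3
  begin believe sleep: 2
  sleep begin begin: 2
  sleep door begin: 2
7 duplicate windows → 39 − 7 = 32 distinct.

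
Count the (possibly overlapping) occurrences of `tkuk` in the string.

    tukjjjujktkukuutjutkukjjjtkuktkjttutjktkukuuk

Sliding a length-4 window over the 45 characters (42 positions):
  position 10–13: tkuk
  position 19–22: tkuk
  position 26–29: tkuk
  position 39–42: tkuk

4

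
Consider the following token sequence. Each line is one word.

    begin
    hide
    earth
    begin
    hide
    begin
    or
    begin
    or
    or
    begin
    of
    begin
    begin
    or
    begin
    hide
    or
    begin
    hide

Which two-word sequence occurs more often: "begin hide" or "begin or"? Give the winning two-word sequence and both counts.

"begin hide": 4 occurrences
"begin or": 3 occurrences

"begin hide" (4 vs 3)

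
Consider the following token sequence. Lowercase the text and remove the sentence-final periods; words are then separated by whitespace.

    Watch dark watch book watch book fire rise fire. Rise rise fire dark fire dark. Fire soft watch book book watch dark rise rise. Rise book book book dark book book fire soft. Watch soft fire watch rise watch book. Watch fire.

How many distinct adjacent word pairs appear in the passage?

42 tokens → 41 bigram windows in total.
Repeated bigrams (each contributes count−1 duplicates):
  book book: 4
  watch book: 4
  book watch: 3
  rise rise: 3
  book fire: 2
  dark fire: 2
  fire dark: 2
  fire rise: 2
  … (4 more repeated)
18 duplicate windows → 41 − 18 = 23 distinct.

23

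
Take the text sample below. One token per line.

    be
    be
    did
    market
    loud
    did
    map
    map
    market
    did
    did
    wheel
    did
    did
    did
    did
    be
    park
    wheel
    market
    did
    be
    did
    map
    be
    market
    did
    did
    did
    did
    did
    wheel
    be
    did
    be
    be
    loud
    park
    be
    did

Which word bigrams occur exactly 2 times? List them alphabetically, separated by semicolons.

Bigram counts meeting the condition (exactly 2 times):
  be be: 2
  did map: 2
  did wheel: 2

be be; did map; did wheel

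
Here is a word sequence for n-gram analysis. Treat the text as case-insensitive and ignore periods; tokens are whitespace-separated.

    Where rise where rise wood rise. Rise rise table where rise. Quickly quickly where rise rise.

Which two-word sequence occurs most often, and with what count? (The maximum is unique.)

"where rise", 4 times

Bigram frequencies (highest first):
  where rise: 4
  rise rise: 3
  rise where: 1
  rise wood: 1
  wood rise: 1
  rise table: 1
  … (4 more, each ≤ 1)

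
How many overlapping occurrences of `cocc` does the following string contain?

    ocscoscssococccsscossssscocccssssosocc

Sliding a length-4 window over the 38 characters (35 positions):
  position 11–14: cocc
  position 25–28: cocc

2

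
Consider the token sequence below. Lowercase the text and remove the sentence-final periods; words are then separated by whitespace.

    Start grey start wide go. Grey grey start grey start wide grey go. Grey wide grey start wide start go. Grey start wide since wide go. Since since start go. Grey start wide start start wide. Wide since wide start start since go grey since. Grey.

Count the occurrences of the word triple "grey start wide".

Scanning the 44 overlapping trigram windows for "grey start wide":
  position 2–4: grey start wide
  position 9–11: grey start wide
  position 16–18: grey start wide
  position 21–23: grey start wide
  position 31–33: grey start wide

5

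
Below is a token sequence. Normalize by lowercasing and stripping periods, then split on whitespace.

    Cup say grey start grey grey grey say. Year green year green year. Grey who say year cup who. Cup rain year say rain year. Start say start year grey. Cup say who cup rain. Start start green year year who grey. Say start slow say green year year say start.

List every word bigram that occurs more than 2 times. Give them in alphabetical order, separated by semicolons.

Bigram counts meeting the condition (more than 2 times):
  green year: 4
  say start: 3

green year; say start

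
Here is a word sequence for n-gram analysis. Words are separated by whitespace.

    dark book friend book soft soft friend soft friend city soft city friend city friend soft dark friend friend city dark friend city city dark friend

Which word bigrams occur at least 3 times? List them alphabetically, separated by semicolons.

Bigram counts meeting the condition (at least 3 times):
  dark friend: 3
  friend city: 4

dark friend; friend city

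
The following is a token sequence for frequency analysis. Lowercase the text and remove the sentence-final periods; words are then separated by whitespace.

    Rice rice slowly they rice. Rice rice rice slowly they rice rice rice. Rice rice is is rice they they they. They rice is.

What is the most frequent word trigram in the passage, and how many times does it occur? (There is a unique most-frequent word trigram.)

Trigram frequencies (highest first):
  rice rice rice: 5
  rice rice slowly: 2
  rice slowly they: 2
  slowly they rice: 2
  they rice rice: 2
  they they they: 2
  … (7 more, each ≤ 1)

"rice rice rice", 5 times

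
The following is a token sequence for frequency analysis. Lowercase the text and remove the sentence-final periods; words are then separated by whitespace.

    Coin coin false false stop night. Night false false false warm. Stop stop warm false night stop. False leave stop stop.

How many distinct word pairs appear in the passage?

17

21 tokens → 20 bigram windows in total.
Repeated bigrams (each contributes count−1 duplicates):
  false false: 3
  stop stop: 2
3 duplicate windows → 20 − 3 = 17 distinct.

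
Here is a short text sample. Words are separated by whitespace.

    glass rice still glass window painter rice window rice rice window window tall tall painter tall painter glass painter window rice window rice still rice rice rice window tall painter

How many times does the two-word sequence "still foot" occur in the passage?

Scanning the 29 overlapping bigram windows for "still foot":
  (none found)

0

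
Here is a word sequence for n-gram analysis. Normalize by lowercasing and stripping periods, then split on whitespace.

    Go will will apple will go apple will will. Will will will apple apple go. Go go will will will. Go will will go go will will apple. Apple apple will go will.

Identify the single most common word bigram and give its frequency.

Bigram frequencies (highest first):
  will will: 9
  go will: 5
  will go: 4
  will apple: 3
  apple will: 3
  apple apple: 3
  … (3 more, each ≤ 3)

"will will", 9 times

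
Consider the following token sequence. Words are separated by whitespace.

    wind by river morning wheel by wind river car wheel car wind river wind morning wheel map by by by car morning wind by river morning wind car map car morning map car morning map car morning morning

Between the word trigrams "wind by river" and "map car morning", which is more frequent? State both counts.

"wind by river": 2 occurrences
"map car morning": 3 occurrences

"map car morning" (3 vs 2)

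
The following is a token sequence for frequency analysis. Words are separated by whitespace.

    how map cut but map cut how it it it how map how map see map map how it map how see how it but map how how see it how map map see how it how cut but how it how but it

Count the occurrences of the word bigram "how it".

5

Scanning the 43 overlapping bigram windows for "how it":
  position 7–8: how it
  position 18–19: how it
  position 23–24: how it
  position 35–36: how it
  position 40–41: how it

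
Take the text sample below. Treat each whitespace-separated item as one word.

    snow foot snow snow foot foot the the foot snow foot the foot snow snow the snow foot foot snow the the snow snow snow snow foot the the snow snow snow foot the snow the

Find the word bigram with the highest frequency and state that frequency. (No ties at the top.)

"snow snow", 7 times

Bigram frequencies (highest first):
  snow snow: 7
  snow foot: 6
  foot snow: 4
  foot the: 4
  the snow: 4
  the the: 3
  … (3 more, each ≤ 3)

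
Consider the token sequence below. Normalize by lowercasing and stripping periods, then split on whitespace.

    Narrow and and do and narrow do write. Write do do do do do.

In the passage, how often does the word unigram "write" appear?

2

Scanning the 14 tokens for "write":
  position 8: write
  position 9: write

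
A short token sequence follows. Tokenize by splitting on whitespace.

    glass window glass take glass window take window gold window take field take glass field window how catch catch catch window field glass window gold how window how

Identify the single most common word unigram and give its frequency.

"window", 8 times

Unigram frequencies (highest first):
  window: 8
  glass: 5
  take: 4
  field: 3
  how: 3
  catch: 3
  … (1 more, each ≤ 2)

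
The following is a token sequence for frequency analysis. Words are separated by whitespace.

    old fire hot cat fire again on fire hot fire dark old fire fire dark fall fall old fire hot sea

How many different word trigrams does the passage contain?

21 tokens → 19 trigram windows in total.
Repeated trigrams (each contributes count−1 duplicates):
  old fire hot: 2
1 duplicate windows → 19 − 1 = 18 distinct.

18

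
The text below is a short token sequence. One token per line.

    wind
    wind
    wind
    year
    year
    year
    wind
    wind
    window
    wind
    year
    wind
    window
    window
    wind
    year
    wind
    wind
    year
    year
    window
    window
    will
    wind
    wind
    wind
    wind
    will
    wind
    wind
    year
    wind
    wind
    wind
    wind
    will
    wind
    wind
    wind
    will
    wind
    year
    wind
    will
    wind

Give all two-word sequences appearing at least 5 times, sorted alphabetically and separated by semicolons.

will wind; wind wind; wind year; year wind

Bigram counts meeting the condition (at least 5 times):
  will wind: 5
  wind wind: 13
  wind year: 6
  year wind: 5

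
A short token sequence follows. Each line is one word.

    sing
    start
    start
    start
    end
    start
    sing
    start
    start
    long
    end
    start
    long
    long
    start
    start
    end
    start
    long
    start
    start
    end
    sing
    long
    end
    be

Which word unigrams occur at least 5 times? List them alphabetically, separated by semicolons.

Unigram counts meeting the condition (at least 5 times):
  end: 5
  long: 5
  start: 12

end; long; start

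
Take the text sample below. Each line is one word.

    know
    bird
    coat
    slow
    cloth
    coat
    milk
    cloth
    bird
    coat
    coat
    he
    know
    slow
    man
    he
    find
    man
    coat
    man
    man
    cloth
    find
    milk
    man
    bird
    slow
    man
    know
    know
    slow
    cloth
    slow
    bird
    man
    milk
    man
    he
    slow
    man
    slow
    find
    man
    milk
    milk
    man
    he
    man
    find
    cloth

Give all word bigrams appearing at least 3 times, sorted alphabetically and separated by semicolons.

Bigram counts meeting the condition (at least 3 times):
  man he: 3
  milk man: 3
  slow man: 3

man he; milk man; slow man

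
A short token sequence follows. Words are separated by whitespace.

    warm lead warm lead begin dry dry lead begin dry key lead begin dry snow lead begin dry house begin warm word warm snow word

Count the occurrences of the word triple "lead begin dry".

Scanning the 23 overlapping trigram windows for "lead begin dry":
  position 4–6: lead begin dry
  position 8–10: lead begin dry
  position 12–14: lead begin dry
  position 16–18: lead begin dry

4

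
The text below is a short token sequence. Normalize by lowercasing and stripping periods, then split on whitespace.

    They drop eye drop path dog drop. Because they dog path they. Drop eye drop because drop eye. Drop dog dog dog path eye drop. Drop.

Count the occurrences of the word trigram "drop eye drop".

Scanning the 24 overlapping trigram windows for "drop eye drop":
  position 2–4: drop eye drop
  position 13–15: drop eye drop
  position 17–19: drop eye drop

3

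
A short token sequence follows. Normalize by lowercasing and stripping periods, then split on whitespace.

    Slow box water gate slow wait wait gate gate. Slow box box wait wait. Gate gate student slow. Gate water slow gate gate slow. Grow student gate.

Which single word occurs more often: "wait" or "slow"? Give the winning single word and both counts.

"wait": 4 occurrences
"slow": 6 occurrences

"slow" (6 vs 4)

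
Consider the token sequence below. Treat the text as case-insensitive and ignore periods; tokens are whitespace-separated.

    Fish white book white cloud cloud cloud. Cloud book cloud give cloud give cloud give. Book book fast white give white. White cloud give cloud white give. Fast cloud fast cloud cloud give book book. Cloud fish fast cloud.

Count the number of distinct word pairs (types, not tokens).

39 tokens → 38 bigram windows in total.
Repeated bigrams (each contributes count−1 duplicates):
  cloud give: 5
  cloud cloud: 4
  fast cloud: 3
  give cloud: 3
  book book: 2
  book cloud: 2
  give book: 2
  white cloud: 2
  … (1 more repeated)
16 duplicate windows → 38 − 16 = 22 distinct.

22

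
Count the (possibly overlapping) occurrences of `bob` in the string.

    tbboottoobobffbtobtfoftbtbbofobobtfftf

Sliding a length-3 window over the 38 characters (36 positions):
  position 10–12: bob
  position 31–33: bob

2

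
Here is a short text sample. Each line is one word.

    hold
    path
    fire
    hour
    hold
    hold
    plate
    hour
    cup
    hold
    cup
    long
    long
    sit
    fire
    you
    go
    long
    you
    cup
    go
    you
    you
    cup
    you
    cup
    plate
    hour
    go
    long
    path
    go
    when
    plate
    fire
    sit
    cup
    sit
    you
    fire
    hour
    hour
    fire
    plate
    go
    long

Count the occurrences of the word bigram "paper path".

Scanning the 45 overlapping bigram windows for "paper path":
  (none found)

0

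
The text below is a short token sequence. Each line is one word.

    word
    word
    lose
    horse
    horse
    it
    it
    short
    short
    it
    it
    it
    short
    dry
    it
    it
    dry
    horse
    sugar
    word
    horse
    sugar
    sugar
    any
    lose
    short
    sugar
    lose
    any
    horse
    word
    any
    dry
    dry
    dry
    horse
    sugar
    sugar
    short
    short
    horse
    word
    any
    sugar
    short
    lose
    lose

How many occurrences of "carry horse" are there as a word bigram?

Scanning the 46 overlapping bigram windows for "carry horse":
  (none found)

0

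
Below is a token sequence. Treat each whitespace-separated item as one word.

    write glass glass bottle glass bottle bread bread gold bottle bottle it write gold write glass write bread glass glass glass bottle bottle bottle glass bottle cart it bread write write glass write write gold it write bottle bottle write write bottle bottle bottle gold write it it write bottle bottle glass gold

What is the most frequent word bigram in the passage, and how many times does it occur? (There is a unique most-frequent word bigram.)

"bottle bottle", 7 times

Bigram frequencies (highest first):
  bottle bottle: 7
  glass bottle: 4
  write glass: 3
  glass glass: 3
  bottle glass: 3
  it write: 3
  … (22 more, each ≤ 3)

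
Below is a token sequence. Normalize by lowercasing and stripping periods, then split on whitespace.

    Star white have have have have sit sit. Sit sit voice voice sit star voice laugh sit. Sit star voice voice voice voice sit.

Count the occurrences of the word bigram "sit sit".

Scanning the 23 overlapping bigram windows for "sit sit":
  position 7–8: sit sit
  position 8–9: sit sit
  position 9–10: sit sit
  position 17–18: sit sit

4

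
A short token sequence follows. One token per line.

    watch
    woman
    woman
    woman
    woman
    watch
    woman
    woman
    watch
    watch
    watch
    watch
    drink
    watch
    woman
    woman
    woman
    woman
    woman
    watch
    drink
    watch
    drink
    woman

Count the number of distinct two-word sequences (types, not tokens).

24 tokens → 23 bigram windows in total.
Repeated bigrams (each contributes count−1 duplicates):
  woman woman: 8
  watch drink: 3
  watch watch: 3
  watch woman: 3
  woman watch: 3
  drink watch: 2
16 duplicate windows → 23 − 16 = 7 distinct.

7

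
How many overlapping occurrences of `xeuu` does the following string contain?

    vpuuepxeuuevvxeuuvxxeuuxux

Sliding a length-4 window over the 26 characters (23 positions):
  position 7–10: xeuu
  position 14–17: xeuu
  position 20–23: xeuu

3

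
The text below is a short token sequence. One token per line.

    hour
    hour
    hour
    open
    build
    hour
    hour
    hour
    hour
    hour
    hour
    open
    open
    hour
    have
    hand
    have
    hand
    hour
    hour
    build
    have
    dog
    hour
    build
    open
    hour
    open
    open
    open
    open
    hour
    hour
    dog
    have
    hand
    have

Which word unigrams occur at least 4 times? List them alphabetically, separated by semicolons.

have; hour; open

Unigram counts meeting the condition (at least 4 times):
  have: 5
  hour: 16
  open: 8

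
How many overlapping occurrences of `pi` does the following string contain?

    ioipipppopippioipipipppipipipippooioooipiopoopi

11

Sliding a length-2 window over the 47 characters (46 positions):
  position 4–5: pi
  position 10–11: pi
  position 13–14: pi
  position 17–18: pi
  position 19–20: pi
  position 23–24: pi
  position 25–26: pi
  position 27–28: pi
  position 29–30: pi
  position 40–41: pi
  … (1 more)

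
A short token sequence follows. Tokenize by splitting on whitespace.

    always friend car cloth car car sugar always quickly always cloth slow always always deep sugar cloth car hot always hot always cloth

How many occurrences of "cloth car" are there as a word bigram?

2

Scanning the 22 overlapping bigram windows for "cloth car":
  position 4–5: cloth car
  position 17–18: cloth car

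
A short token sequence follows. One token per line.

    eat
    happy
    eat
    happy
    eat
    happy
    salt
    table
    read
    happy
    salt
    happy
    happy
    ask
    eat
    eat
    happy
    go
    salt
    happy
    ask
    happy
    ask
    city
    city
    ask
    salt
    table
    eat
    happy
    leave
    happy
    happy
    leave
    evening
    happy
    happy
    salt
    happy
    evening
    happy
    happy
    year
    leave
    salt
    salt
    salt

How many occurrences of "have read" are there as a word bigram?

0

Scanning the 46 overlapping bigram windows for "have read":
  (none found)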